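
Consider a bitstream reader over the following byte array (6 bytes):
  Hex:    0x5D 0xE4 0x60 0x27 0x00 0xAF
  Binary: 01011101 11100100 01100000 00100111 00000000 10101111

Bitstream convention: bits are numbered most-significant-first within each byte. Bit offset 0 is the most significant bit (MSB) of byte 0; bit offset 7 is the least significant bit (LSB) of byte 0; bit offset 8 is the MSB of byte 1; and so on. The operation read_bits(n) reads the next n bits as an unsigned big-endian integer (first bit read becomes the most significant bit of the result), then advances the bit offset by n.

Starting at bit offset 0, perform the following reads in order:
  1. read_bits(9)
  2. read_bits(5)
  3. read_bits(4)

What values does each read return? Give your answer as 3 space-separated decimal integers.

Answer: 187 25 1

Derivation:
Read 1: bits[0:9] width=9 -> value=187 (bin 010111011); offset now 9 = byte 1 bit 1; 39 bits remain
Read 2: bits[9:14] width=5 -> value=25 (bin 11001); offset now 14 = byte 1 bit 6; 34 bits remain
Read 3: bits[14:18] width=4 -> value=1 (bin 0001); offset now 18 = byte 2 bit 2; 30 bits remain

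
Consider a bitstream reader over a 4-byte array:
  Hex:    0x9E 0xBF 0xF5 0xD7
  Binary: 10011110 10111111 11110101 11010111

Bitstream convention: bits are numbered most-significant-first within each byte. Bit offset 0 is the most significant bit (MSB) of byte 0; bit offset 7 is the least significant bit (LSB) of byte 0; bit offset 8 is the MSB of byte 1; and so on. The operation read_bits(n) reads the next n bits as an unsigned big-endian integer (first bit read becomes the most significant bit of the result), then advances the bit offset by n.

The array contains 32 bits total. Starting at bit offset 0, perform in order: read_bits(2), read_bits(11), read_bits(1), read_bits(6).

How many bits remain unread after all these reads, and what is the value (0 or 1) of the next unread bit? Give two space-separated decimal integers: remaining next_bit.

Answer: 12 0

Derivation:
Read 1: bits[0:2] width=2 -> value=2 (bin 10); offset now 2 = byte 0 bit 2; 30 bits remain
Read 2: bits[2:13] width=11 -> value=983 (bin 01111010111); offset now 13 = byte 1 bit 5; 19 bits remain
Read 3: bits[13:14] width=1 -> value=1 (bin 1); offset now 14 = byte 1 bit 6; 18 bits remain
Read 4: bits[14:20] width=6 -> value=63 (bin 111111); offset now 20 = byte 2 bit 4; 12 bits remain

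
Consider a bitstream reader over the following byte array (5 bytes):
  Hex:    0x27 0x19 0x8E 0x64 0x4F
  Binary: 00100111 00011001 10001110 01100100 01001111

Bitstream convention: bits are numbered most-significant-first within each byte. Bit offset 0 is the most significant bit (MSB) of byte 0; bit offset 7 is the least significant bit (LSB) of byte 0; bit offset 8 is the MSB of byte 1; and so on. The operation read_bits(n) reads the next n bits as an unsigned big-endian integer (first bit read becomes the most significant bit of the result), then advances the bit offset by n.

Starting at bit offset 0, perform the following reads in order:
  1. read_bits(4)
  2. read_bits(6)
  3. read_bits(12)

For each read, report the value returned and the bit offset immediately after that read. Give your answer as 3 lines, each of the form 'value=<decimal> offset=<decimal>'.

Answer: value=2 offset=4
value=28 offset=10
value=1635 offset=22

Derivation:
Read 1: bits[0:4] width=4 -> value=2 (bin 0010); offset now 4 = byte 0 bit 4; 36 bits remain
Read 2: bits[4:10] width=6 -> value=28 (bin 011100); offset now 10 = byte 1 bit 2; 30 bits remain
Read 3: bits[10:22] width=12 -> value=1635 (bin 011001100011); offset now 22 = byte 2 bit 6; 18 bits remain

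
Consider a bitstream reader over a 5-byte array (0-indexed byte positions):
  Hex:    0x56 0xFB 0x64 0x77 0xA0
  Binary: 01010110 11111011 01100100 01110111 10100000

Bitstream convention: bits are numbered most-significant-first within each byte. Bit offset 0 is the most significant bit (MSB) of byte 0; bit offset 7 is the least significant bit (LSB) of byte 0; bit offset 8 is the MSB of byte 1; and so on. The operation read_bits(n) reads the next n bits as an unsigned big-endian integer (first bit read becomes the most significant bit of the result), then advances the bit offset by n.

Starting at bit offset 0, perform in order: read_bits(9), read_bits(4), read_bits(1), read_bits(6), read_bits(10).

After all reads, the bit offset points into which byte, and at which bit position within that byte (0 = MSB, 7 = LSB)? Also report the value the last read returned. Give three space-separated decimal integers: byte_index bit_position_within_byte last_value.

Answer: 3 6 285

Derivation:
Read 1: bits[0:9] width=9 -> value=173 (bin 010101101); offset now 9 = byte 1 bit 1; 31 bits remain
Read 2: bits[9:13] width=4 -> value=15 (bin 1111); offset now 13 = byte 1 bit 5; 27 bits remain
Read 3: bits[13:14] width=1 -> value=0 (bin 0); offset now 14 = byte 1 bit 6; 26 bits remain
Read 4: bits[14:20] width=6 -> value=54 (bin 110110); offset now 20 = byte 2 bit 4; 20 bits remain
Read 5: bits[20:30] width=10 -> value=285 (bin 0100011101); offset now 30 = byte 3 bit 6; 10 bits remain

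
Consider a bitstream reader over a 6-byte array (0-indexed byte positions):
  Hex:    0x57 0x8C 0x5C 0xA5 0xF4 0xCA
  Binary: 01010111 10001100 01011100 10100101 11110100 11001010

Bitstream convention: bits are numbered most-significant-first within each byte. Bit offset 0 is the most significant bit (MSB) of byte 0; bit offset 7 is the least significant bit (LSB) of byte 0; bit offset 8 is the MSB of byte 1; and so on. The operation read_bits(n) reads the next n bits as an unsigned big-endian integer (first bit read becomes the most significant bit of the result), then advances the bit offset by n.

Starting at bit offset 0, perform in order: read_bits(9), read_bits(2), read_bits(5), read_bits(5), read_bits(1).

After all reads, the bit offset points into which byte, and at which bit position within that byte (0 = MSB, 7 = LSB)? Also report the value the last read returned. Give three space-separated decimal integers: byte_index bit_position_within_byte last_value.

Answer: 2 6 1

Derivation:
Read 1: bits[0:9] width=9 -> value=175 (bin 010101111); offset now 9 = byte 1 bit 1; 39 bits remain
Read 2: bits[9:11] width=2 -> value=0 (bin 00); offset now 11 = byte 1 bit 3; 37 bits remain
Read 3: bits[11:16] width=5 -> value=12 (bin 01100); offset now 16 = byte 2 bit 0; 32 bits remain
Read 4: bits[16:21] width=5 -> value=11 (bin 01011); offset now 21 = byte 2 bit 5; 27 bits remain
Read 5: bits[21:22] width=1 -> value=1 (bin 1); offset now 22 = byte 2 bit 6; 26 bits remain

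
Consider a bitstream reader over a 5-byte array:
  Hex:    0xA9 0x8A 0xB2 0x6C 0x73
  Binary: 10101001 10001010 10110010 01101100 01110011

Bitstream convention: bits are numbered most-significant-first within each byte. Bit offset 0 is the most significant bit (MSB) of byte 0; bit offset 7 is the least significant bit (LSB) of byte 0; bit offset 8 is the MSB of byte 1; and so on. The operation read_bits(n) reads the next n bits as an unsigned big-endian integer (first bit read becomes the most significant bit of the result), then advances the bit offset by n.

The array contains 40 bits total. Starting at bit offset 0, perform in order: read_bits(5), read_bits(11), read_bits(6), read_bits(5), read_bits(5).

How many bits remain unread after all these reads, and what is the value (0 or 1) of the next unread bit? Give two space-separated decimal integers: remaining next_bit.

Answer: 8 0

Derivation:
Read 1: bits[0:5] width=5 -> value=21 (bin 10101); offset now 5 = byte 0 bit 5; 35 bits remain
Read 2: bits[5:16] width=11 -> value=394 (bin 00110001010); offset now 16 = byte 2 bit 0; 24 bits remain
Read 3: bits[16:22] width=6 -> value=44 (bin 101100); offset now 22 = byte 2 bit 6; 18 bits remain
Read 4: bits[22:27] width=5 -> value=19 (bin 10011); offset now 27 = byte 3 bit 3; 13 bits remain
Read 5: bits[27:32] width=5 -> value=12 (bin 01100); offset now 32 = byte 4 bit 0; 8 bits remain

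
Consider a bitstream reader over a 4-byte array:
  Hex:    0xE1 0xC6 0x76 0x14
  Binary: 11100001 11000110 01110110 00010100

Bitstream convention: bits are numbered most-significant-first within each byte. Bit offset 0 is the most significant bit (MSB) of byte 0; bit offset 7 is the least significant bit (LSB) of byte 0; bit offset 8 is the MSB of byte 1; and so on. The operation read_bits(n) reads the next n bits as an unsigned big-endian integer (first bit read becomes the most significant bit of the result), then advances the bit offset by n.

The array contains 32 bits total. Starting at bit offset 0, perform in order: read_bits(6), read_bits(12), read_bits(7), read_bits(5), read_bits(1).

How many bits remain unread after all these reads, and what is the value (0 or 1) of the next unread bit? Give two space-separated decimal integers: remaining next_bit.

Read 1: bits[0:6] width=6 -> value=56 (bin 111000); offset now 6 = byte 0 bit 6; 26 bits remain
Read 2: bits[6:18] width=12 -> value=1817 (bin 011100011001); offset now 18 = byte 2 bit 2; 14 bits remain
Read 3: bits[18:25] width=7 -> value=108 (bin 1101100); offset now 25 = byte 3 bit 1; 7 bits remain
Read 4: bits[25:30] width=5 -> value=5 (bin 00101); offset now 30 = byte 3 bit 6; 2 bits remain
Read 5: bits[30:31] width=1 -> value=0 (bin 0); offset now 31 = byte 3 bit 7; 1 bits remain

Answer: 1 0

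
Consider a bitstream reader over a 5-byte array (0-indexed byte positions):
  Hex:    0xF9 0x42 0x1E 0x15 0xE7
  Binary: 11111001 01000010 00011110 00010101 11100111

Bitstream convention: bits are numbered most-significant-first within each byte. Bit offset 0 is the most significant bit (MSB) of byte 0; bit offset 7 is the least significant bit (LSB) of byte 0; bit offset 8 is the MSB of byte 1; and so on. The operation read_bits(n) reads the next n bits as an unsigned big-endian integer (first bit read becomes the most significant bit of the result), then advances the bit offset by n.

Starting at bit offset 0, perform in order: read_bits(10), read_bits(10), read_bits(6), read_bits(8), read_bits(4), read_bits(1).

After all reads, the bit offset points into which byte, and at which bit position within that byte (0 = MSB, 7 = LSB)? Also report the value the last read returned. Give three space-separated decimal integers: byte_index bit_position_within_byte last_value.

Read 1: bits[0:10] width=10 -> value=997 (bin 1111100101); offset now 10 = byte 1 bit 2; 30 bits remain
Read 2: bits[10:20] width=10 -> value=33 (bin 0000100001); offset now 20 = byte 2 bit 4; 20 bits remain
Read 3: bits[20:26] width=6 -> value=56 (bin 111000); offset now 26 = byte 3 bit 2; 14 bits remain
Read 4: bits[26:34] width=8 -> value=87 (bin 01010111); offset now 34 = byte 4 bit 2; 6 bits remain
Read 5: bits[34:38] width=4 -> value=9 (bin 1001); offset now 38 = byte 4 bit 6; 2 bits remain
Read 6: bits[38:39] width=1 -> value=1 (bin 1); offset now 39 = byte 4 bit 7; 1 bits remain

Answer: 4 7 1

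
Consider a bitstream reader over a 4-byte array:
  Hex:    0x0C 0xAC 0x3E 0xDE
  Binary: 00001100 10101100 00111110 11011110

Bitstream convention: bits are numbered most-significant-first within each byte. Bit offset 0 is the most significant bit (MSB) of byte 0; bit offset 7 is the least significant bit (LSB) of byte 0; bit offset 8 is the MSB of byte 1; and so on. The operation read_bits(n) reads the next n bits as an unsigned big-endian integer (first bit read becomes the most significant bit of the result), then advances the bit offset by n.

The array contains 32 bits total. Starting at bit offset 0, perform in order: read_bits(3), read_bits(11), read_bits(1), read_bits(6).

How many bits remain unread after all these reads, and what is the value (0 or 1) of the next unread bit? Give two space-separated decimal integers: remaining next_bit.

Answer: 11 1

Derivation:
Read 1: bits[0:3] width=3 -> value=0 (bin 000); offset now 3 = byte 0 bit 3; 29 bits remain
Read 2: bits[3:14] width=11 -> value=811 (bin 01100101011); offset now 14 = byte 1 bit 6; 18 bits remain
Read 3: bits[14:15] width=1 -> value=0 (bin 0); offset now 15 = byte 1 bit 7; 17 bits remain
Read 4: bits[15:21] width=6 -> value=7 (bin 000111); offset now 21 = byte 2 bit 5; 11 bits remain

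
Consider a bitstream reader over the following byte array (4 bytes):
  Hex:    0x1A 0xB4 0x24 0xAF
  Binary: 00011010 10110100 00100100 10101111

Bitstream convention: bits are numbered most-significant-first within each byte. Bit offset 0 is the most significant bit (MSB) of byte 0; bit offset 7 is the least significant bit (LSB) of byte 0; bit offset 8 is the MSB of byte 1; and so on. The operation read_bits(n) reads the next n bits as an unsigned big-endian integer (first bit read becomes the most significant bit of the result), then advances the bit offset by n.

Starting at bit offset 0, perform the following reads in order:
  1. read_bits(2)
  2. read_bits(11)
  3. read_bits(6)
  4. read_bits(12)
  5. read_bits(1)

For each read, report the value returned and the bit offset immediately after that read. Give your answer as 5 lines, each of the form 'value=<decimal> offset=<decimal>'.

Answer: value=0 offset=2
value=854 offset=13
value=33 offset=19
value=599 offset=31
value=1 offset=32

Derivation:
Read 1: bits[0:2] width=2 -> value=0 (bin 00); offset now 2 = byte 0 bit 2; 30 bits remain
Read 2: bits[2:13] width=11 -> value=854 (bin 01101010110); offset now 13 = byte 1 bit 5; 19 bits remain
Read 3: bits[13:19] width=6 -> value=33 (bin 100001); offset now 19 = byte 2 bit 3; 13 bits remain
Read 4: bits[19:31] width=12 -> value=599 (bin 001001010111); offset now 31 = byte 3 bit 7; 1 bits remain
Read 5: bits[31:32] width=1 -> value=1 (bin 1); offset now 32 = byte 4 bit 0; 0 bits remain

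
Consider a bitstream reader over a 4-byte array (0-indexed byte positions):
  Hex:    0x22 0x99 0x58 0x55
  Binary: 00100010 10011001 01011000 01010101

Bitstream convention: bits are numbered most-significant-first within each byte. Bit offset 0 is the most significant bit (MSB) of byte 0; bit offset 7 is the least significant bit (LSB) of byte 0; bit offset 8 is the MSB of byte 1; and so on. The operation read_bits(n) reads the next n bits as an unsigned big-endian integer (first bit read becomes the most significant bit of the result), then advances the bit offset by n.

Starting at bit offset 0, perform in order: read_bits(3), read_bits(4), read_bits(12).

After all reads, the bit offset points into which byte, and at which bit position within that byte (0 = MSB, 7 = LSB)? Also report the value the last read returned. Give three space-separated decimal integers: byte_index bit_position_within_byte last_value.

Answer: 2 3 1226

Derivation:
Read 1: bits[0:3] width=3 -> value=1 (bin 001); offset now 3 = byte 0 bit 3; 29 bits remain
Read 2: bits[3:7] width=4 -> value=1 (bin 0001); offset now 7 = byte 0 bit 7; 25 bits remain
Read 3: bits[7:19] width=12 -> value=1226 (bin 010011001010); offset now 19 = byte 2 bit 3; 13 bits remain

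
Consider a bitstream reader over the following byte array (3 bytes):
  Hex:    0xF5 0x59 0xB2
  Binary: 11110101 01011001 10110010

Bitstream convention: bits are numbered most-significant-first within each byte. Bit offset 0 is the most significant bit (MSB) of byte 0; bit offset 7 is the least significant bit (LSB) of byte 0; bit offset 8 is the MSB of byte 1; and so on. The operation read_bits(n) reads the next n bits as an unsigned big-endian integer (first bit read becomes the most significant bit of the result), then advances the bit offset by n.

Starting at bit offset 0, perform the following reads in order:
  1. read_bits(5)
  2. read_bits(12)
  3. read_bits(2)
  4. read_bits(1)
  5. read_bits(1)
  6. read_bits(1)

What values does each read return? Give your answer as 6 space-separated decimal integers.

Answer: 30 2739 1 1 0 0

Derivation:
Read 1: bits[0:5] width=5 -> value=30 (bin 11110); offset now 5 = byte 0 bit 5; 19 bits remain
Read 2: bits[5:17] width=12 -> value=2739 (bin 101010110011); offset now 17 = byte 2 bit 1; 7 bits remain
Read 3: bits[17:19] width=2 -> value=1 (bin 01); offset now 19 = byte 2 bit 3; 5 bits remain
Read 4: bits[19:20] width=1 -> value=1 (bin 1); offset now 20 = byte 2 bit 4; 4 bits remain
Read 5: bits[20:21] width=1 -> value=0 (bin 0); offset now 21 = byte 2 bit 5; 3 bits remain
Read 6: bits[21:22] width=1 -> value=0 (bin 0); offset now 22 = byte 2 bit 6; 2 bits remain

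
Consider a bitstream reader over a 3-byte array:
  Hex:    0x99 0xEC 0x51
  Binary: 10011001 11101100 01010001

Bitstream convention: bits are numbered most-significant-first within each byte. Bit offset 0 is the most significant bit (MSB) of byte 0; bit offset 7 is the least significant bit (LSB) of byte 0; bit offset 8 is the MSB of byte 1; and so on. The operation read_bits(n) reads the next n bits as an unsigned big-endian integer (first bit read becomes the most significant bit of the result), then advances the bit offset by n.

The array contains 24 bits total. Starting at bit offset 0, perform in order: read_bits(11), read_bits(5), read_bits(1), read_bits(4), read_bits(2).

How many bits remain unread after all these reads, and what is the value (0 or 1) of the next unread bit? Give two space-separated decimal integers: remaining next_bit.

Answer: 1 1

Derivation:
Read 1: bits[0:11] width=11 -> value=1231 (bin 10011001111); offset now 11 = byte 1 bit 3; 13 bits remain
Read 2: bits[11:16] width=5 -> value=12 (bin 01100); offset now 16 = byte 2 bit 0; 8 bits remain
Read 3: bits[16:17] width=1 -> value=0 (bin 0); offset now 17 = byte 2 bit 1; 7 bits remain
Read 4: bits[17:21] width=4 -> value=10 (bin 1010); offset now 21 = byte 2 bit 5; 3 bits remain
Read 5: bits[21:23] width=2 -> value=0 (bin 00); offset now 23 = byte 2 bit 7; 1 bits remain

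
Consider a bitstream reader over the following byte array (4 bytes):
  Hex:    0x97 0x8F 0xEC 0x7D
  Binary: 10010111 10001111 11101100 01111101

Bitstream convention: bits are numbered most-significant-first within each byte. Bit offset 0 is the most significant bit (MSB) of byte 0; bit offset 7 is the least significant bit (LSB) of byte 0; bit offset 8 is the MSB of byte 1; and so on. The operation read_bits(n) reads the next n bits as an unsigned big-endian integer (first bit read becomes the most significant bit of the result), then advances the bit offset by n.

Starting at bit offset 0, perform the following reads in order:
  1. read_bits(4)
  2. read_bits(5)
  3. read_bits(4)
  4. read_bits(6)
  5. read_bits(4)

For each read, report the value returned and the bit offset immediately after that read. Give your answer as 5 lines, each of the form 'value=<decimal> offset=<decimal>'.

Answer: value=9 offset=4
value=15 offset=9
value=1 offset=13
value=63 offset=19
value=6 offset=23

Derivation:
Read 1: bits[0:4] width=4 -> value=9 (bin 1001); offset now 4 = byte 0 bit 4; 28 bits remain
Read 2: bits[4:9] width=5 -> value=15 (bin 01111); offset now 9 = byte 1 bit 1; 23 bits remain
Read 3: bits[9:13] width=4 -> value=1 (bin 0001); offset now 13 = byte 1 bit 5; 19 bits remain
Read 4: bits[13:19] width=6 -> value=63 (bin 111111); offset now 19 = byte 2 bit 3; 13 bits remain
Read 5: bits[19:23] width=4 -> value=6 (bin 0110); offset now 23 = byte 2 bit 7; 9 bits remain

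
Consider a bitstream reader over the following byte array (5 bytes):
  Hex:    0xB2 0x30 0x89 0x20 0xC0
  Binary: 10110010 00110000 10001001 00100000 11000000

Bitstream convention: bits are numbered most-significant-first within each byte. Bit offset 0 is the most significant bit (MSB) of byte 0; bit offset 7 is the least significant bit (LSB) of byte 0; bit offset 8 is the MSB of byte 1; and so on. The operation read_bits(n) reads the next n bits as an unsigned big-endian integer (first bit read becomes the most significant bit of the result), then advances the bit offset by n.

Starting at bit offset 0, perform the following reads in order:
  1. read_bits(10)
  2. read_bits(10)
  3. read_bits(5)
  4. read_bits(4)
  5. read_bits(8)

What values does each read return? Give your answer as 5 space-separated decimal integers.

Answer: 712 776 18 4 24

Derivation:
Read 1: bits[0:10] width=10 -> value=712 (bin 1011001000); offset now 10 = byte 1 bit 2; 30 bits remain
Read 2: bits[10:20] width=10 -> value=776 (bin 1100001000); offset now 20 = byte 2 bit 4; 20 bits remain
Read 3: bits[20:25] width=5 -> value=18 (bin 10010); offset now 25 = byte 3 bit 1; 15 bits remain
Read 4: bits[25:29] width=4 -> value=4 (bin 0100); offset now 29 = byte 3 bit 5; 11 bits remain
Read 5: bits[29:37] width=8 -> value=24 (bin 00011000); offset now 37 = byte 4 bit 5; 3 bits remain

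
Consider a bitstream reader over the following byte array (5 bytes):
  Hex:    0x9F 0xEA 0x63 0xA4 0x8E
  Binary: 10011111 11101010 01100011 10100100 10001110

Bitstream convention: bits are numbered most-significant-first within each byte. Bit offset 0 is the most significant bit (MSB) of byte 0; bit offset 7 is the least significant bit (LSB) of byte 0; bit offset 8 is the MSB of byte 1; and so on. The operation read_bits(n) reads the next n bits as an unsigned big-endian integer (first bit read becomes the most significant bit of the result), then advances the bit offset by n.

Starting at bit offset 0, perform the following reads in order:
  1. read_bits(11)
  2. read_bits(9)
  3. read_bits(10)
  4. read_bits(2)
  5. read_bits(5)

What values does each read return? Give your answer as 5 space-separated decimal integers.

Answer: 1279 166 233 0 17

Derivation:
Read 1: bits[0:11] width=11 -> value=1279 (bin 10011111111); offset now 11 = byte 1 bit 3; 29 bits remain
Read 2: bits[11:20] width=9 -> value=166 (bin 010100110); offset now 20 = byte 2 bit 4; 20 bits remain
Read 3: bits[20:30] width=10 -> value=233 (bin 0011101001); offset now 30 = byte 3 bit 6; 10 bits remain
Read 4: bits[30:32] width=2 -> value=0 (bin 00); offset now 32 = byte 4 bit 0; 8 bits remain
Read 5: bits[32:37] width=5 -> value=17 (bin 10001); offset now 37 = byte 4 bit 5; 3 bits remain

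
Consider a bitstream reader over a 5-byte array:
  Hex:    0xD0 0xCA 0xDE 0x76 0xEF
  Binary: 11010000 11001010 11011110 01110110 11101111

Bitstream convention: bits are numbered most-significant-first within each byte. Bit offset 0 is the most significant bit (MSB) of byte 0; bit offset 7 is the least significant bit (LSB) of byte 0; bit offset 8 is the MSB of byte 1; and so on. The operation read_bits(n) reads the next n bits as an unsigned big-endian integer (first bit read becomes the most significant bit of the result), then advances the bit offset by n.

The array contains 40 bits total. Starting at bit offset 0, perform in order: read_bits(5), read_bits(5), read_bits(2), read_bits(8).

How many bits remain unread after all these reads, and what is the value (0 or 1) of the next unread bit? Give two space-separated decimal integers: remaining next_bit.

Answer: 20 1

Derivation:
Read 1: bits[0:5] width=5 -> value=26 (bin 11010); offset now 5 = byte 0 bit 5; 35 bits remain
Read 2: bits[5:10] width=5 -> value=3 (bin 00011); offset now 10 = byte 1 bit 2; 30 bits remain
Read 3: bits[10:12] width=2 -> value=0 (bin 00); offset now 12 = byte 1 bit 4; 28 bits remain
Read 4: bits[12:20] width=8 -> value=173 (bin 10101101); offset now 20 = byte 2 bit 4; 20 bits remain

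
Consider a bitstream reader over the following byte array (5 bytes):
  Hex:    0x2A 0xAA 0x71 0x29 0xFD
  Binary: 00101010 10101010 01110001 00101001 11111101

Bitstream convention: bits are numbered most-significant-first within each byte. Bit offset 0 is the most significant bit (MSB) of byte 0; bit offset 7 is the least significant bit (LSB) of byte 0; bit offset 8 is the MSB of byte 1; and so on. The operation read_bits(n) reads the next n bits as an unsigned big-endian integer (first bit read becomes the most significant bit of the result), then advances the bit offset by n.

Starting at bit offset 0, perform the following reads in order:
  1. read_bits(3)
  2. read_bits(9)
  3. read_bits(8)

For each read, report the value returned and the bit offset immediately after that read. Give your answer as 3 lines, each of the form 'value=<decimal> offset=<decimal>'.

Read 1: bits[0:3] width=3 -> value=1 (bin 001); offset now 3 = byte 0 bit 3; 37 bits remain
Read 2: bits[3:12] width=9 -> value=170 (bin 010101010); offset now 12 = byte 1 bit 4; 28 bits remain
Read 3: bits[12:20] width=8 -> value=167 (bin 10100111); offset now 20 = byte 2 bit 4; 20 bits remain

Answer: value=1 offset=3
value=170 offset=12
value=167 offset=20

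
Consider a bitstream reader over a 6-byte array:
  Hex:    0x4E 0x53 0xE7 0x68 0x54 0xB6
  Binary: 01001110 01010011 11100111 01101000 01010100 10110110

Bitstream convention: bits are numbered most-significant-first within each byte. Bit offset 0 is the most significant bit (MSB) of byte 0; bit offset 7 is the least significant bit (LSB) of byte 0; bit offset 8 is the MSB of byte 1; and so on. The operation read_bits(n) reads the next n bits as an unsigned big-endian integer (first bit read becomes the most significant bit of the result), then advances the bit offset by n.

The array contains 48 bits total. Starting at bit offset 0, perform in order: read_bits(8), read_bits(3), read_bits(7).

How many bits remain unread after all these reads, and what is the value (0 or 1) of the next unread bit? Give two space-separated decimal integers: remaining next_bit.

Answer: 30 1

Derivation:
Read 1: bits[0:8] width=8 -> value=78 (bin 01001110); offset now 8 = byte 1 bit 0; 40 bits remain
Read 2: bits[8:11] width=3 -> value=2 (bin 010); offset now 11 = byte 1 bit 3; 37 bits remain
Read 3: bits[11:18] width=7 -> value=79 (bin 1001111); offset now 18 = byte 2 bit 2; 30 bits remain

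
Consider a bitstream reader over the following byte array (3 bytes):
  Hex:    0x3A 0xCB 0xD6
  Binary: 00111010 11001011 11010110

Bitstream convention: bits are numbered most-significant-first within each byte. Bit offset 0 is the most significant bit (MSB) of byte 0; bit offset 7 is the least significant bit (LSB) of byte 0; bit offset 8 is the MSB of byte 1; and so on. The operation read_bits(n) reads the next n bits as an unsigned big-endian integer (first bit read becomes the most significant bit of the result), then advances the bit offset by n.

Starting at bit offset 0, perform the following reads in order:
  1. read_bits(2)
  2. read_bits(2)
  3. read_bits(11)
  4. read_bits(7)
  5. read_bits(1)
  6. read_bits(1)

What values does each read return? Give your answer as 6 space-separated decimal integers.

Answer: 0 3 1381 117 1 0

Derivation:
Read 1: bits[0:2] width=2 -> value=0 (bin 00); offset now 2 = byte 0 bit 2; 22 bits remain
Read 2: bits[2:4] width=2 -> value=3 (bin 11); offset now 4 = byte 0 bit 4; 20 bits remain
Read 3: bits[4:15] width=11 -> value=1381 (bin 10101100101); offset now 15 = byte 1 bit 7; 9 bits remain
Read 4: bits[15:22] width=7 -> value=117 (bin 1110101); offset now 22 = byte 2 bit 6; 2 bits remain
Read 5: bits[22:23] width=1 -> value=1 (bin 1); offset now 23 = byte 2 bit 7; 1 bits remain
Read 6: bits[23:24] width=1 -> value=0 (bin 0); offset now 24 = byte 3 bit 0; 0 bits remain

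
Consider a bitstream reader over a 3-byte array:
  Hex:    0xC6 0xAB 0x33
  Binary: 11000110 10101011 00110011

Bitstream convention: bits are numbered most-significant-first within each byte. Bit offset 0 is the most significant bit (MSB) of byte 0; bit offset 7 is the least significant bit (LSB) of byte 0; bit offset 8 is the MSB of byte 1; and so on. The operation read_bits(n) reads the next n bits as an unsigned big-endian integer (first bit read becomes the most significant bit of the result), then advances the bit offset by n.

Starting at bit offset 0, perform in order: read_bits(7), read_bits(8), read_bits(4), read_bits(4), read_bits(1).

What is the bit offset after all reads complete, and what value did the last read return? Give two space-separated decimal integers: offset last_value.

Read 1: bits[0:7] width=7 -> value=99 (bin 1100011); offset now 7 = byte 0 bit 7; 17 bits remain
Read 2: bits[7:15] width=8 -> value=85 (bin 01010101); offset now 15 = byte 1 bit 7; 9 bits remain
Read 3: bits[15:19] width=4 -> value=9 (bin 1001); offset now 19 = byte 2 bit 3; 5 bits remain
Read 4: bits[19:23] width=4 -> value=9 (bin 1001); offset now 23 = byte 2 bit 7; 1 bits remain
Read 5: bits[23:24] width=1 -> value=1 (bin 1); offset now 24 = byte 3 bit 0; 0 bits remain

Answer: 24 1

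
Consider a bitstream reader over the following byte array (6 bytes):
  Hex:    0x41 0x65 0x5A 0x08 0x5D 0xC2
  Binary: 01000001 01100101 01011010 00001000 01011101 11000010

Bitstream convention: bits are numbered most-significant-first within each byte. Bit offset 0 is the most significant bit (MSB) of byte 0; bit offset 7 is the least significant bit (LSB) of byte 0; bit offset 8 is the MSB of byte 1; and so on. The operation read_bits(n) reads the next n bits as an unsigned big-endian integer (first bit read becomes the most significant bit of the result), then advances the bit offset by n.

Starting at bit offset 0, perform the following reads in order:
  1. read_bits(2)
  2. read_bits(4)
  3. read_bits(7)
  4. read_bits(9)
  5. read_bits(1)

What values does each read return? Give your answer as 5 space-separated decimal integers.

Read 1: bits[0:2] width=2 -> value=1 (bin 01); offset now 2 = byte 0 bit 2; 46 bits remain
Read 2: bits[2:6] width=4 -> value=0 (bin 0000); offset now 6 = byte 0 bit 6; 42 bits remain
Read 3: bits[6:13] width=7 -> value=44 (bin 0101100); offset now 13 = byte 1 bit 5; 35 bits remain
Read 4: bits[13:22] width=9 -> value=342 (bin 101010110); offset now 22 = byte 2 bit 6; 26 bits remain
Read 5: bits[22:23] width=1 -> value=1 (bin 1); offset now 23 = byte 2 bit 7; 25 bits remain

Answer: 1 0 44 342 1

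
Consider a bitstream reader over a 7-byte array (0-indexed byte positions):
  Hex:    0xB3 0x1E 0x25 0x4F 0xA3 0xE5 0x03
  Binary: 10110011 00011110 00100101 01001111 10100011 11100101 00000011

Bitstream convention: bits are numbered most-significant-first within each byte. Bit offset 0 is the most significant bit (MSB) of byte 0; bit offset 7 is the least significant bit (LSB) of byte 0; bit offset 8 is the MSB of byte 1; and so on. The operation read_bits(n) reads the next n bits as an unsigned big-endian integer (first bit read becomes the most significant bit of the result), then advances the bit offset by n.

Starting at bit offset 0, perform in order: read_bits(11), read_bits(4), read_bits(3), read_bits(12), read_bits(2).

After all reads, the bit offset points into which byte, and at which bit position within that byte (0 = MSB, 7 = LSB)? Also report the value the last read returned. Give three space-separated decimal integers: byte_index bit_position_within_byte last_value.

Answer: 4 0 3

Derivation:
Read 1: bits[0:11] width=11 -> value=1432 (bin 10110011000); offset now 11 = byte 1 bit 3; 45 bits remain
Read 2: bits[11:15] width=4 -> value=15 (bin 1111); offset now 15 = byte 1 bit 7; 41 bits remain
Read 3: bits[15:18] width=3 -> value=0 (bin 000); offset now 18 = byte 2 bit 2; 38 bits remain
Read 4: bits[18:30] width=12 -> value=2387 (bin 100101010011); offset now 30 = byte 3 bit 6; 26 bits remain
Read 5: bits[30:32] width=2 -> value=3 (bin 11); offset now 32 = byte 4 bit 0; 24 bits remain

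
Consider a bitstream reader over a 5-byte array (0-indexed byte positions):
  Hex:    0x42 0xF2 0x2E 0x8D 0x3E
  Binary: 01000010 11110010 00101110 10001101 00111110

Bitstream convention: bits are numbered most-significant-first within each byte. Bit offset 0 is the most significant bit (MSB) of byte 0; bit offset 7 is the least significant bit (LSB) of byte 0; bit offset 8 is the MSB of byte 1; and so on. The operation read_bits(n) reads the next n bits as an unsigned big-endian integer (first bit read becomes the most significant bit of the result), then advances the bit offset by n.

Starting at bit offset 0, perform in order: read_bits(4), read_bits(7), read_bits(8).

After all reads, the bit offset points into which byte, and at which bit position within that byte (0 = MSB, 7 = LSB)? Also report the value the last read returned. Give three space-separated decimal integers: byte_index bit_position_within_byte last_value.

Answer: 2 3 145

Derivation:
Read 1: bits[0:4] width=4 -> value=4 (bin 0100); offset now 4 = byte 0 bit 4; 36 bits remain
Read 2: bits[4:11] width=7 -> value=23 (bin 0010111); offset now 11 = byte 1 bit 3; 29 bits remain
Read 3: bits[11:19] width=8 -> value=145 (bin 10010001); offset now 19 = byte 2 bit 3; 21 bits remain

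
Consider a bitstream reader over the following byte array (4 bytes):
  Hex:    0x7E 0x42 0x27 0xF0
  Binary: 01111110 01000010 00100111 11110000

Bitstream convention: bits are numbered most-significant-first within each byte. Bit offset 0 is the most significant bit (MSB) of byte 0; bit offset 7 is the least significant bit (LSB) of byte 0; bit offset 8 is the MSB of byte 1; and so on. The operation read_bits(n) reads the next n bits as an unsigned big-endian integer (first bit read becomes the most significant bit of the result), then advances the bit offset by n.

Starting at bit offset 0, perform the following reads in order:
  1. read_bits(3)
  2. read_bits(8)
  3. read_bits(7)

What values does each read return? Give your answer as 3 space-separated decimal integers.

Answer: 3 242 8

Derivation:
Read 1: bits[0:3] width=3 -> value=3 (bin 011); offset now 3 = byte 0 bit 3; 29 bits remain
Read 2: bits[3:11] width=8 -> value=242 (bin 11110010); offset now 11 = byte 1 bit 3; 21 bits remain
Read 3: bits[11:18] width=7 -> value=8 (bin 0001000); offset now 18 = byte 2 bit 2; 14 bits remain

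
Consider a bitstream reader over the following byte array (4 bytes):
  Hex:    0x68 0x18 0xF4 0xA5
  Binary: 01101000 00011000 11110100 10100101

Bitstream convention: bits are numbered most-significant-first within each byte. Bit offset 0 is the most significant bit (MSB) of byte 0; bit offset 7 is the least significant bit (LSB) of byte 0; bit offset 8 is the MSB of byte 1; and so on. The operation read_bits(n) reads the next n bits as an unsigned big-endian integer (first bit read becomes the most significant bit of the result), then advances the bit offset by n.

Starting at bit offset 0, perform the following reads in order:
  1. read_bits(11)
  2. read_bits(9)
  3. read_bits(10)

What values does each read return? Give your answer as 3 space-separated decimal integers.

Answer: 832 399 297

Derivation:
Read 1: bits[0:11] width=11 -> value=832 (bin 01101000000); offset now 11 = byte 1 bit 3; 21 bits remain
Read 2: bits[11:20] width=9 -> value=399 (bin 110001111); offset now 20 = byte 2 bit 4; 12 bits remain
Read 3: bits[20:30] width=10 -> value=297 (bin 0100101001); offset now 30 = byte 3 bit 6; 2 bits remain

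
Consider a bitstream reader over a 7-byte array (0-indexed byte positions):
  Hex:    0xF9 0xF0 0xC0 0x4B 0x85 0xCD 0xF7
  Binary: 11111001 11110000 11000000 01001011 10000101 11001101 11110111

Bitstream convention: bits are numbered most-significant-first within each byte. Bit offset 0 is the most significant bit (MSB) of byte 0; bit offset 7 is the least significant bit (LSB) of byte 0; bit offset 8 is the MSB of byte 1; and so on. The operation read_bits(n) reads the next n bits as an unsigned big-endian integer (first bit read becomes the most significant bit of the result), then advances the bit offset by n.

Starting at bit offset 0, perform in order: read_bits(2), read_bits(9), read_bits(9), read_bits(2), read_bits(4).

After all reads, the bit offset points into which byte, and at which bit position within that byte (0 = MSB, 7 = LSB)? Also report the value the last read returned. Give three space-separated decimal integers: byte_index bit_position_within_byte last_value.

Read 1: bits[0:2] width=2 -> value=3 (bin 11); offset now 2 = byte 0 bit 2; 54 bits remain
Read 2: bits[2:11] width=9 -> value=463 (bin 111001111); offset now 11 = byte 1 bit 3; 45 bits remain
Read 3: bits[11:20] width=9 -> value=268 (bin 100001100); offset now 20 = byte 2 bit 4; 36 bits remain
Read 4: bits[20:22] width=2 -> value=0 (bin 00); offset now 22 = byte 2 bit 6; 34 bits remain
Read 5: bits[22:26] width=4 -> value=1 (bin 0001); offset now 26 = byte 3 bit 2; 30 bits remain

Answer: 3 2 1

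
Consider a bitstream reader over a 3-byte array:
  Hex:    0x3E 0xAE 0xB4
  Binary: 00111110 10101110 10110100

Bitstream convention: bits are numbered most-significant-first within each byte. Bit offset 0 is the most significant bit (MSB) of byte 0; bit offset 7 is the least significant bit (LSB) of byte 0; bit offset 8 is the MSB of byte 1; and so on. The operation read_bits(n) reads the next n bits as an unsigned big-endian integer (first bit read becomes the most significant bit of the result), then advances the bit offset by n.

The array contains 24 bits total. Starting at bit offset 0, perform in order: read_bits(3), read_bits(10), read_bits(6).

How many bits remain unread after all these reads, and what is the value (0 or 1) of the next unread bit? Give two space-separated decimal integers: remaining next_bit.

Answer: 5 1

Derivation:
Read 1: bits[0:3] width=3 -> value=1 (bin 001); offset now 3 = byte 0 bit 3; 21 bits remain
Read 2: bits[3:13] width=10 -> value=981 (bin 1111010101); offset now 13 = byte 1 bit 5; 11 bits remain
Read 3: bits[13:19] width=6 -> value=53 (bin 110101); offset now 19 = byte 2 bit 3; 5 bits remain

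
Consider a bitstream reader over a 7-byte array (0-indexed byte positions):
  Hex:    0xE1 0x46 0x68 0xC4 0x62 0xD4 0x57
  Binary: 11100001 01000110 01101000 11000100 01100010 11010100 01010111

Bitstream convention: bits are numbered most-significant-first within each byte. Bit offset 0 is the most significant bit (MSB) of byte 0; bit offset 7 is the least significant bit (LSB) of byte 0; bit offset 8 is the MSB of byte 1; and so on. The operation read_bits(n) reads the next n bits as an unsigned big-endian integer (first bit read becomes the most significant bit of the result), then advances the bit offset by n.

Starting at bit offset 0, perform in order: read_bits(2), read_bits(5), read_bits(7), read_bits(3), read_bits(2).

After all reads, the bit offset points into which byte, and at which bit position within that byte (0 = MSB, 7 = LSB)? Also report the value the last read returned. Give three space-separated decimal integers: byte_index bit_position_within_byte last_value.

Read 1: bits[0:2] width=2 -> value=3 (bin 11); offset now 2 = byte 0 bit 2; 54 bits remain
Read 2: bits[2:7] width=5 -> value=16 (bin 10000); offset now 7 = byte 0 bit 7; 49 bits remain
Read 3: bits[7:14] width=7 -> value=81 (bin 1010001); offset now 14 = byte 1 bit 6; 42 bits remain
Read 4: bits[14:17] width=3 -> value=4 (bin 100); offset now 17 = byte 2 bit 1; 39 bits remain
Read 5: bits[17:19] width=2 -> value=3 (bin 11); offset now 19 = byte 2 bit 3; 37 bits remain

Answer: 2 3 3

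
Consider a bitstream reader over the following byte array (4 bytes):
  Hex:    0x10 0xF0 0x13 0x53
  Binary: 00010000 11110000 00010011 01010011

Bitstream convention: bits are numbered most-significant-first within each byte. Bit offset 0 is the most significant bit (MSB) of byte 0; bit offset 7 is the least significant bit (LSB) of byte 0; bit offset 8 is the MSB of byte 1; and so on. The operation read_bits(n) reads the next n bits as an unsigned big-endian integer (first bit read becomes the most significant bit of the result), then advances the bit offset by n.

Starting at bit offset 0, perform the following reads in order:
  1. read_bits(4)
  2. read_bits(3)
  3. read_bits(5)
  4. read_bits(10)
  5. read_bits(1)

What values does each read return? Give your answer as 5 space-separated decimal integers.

Read 1: bits[0:4] width=4 -> value=1 (bin 0001); offset now 4 = byte 0 bit 4; 28 bits remain
Read 2: bits[4:7] width=3 -> value=0 (bin 000); offset now 7 = byte 0 bit 7; 25 bits remain
Read 3: bits[7:12] width=5 -> value=15 (bin 01111); offset now 12 = byte 1 bit 4; 20 bits remain
Read 4: bits[12:22] width=10 -> value=4 (bin 0000000100); offset now 22 = byte 2 bit 6; 10 bits remain
Read 5: bits[22:23] width=1 -> value=1 (bin 1); offset now 23 = byte 2 bit 7; 9 bits remain

Answer: 1 0 15 4 1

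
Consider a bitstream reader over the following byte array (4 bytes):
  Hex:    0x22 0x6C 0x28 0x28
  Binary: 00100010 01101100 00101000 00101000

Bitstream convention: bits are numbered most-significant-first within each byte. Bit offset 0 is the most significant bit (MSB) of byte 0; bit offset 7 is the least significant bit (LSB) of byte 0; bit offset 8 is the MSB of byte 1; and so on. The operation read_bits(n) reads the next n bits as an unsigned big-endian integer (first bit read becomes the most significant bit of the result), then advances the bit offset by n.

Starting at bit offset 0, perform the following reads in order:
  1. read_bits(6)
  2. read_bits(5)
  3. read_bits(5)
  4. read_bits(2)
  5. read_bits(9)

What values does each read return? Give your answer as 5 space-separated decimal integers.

Read 1: bits[0:6] width=6 -> value=8 (bin 001000); offset now 6 = byte 0 bit 6; 26 bits remain
Read 2: bits[6:11] width=5 -> value=19 (bin 10011); offset now 11 = byte 1 bit 3; 21 bits remain
Read 3: bits[11:16] width=5 -> value=12 (bin 01100); offset now 16 = byte 2 bit 0; 16 bits remain
Read 4: bits[16:18] width=2 -> value=0 (bin 00); offset now 18 = byte 2 bit 2; 14 bits remain
Read 5: bits[18:27] width=9 -> value=321 (bin 101000001); offset now 27 = byte 3 bit 3; 5 bits remain

Answer: 8 19 12 0 321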